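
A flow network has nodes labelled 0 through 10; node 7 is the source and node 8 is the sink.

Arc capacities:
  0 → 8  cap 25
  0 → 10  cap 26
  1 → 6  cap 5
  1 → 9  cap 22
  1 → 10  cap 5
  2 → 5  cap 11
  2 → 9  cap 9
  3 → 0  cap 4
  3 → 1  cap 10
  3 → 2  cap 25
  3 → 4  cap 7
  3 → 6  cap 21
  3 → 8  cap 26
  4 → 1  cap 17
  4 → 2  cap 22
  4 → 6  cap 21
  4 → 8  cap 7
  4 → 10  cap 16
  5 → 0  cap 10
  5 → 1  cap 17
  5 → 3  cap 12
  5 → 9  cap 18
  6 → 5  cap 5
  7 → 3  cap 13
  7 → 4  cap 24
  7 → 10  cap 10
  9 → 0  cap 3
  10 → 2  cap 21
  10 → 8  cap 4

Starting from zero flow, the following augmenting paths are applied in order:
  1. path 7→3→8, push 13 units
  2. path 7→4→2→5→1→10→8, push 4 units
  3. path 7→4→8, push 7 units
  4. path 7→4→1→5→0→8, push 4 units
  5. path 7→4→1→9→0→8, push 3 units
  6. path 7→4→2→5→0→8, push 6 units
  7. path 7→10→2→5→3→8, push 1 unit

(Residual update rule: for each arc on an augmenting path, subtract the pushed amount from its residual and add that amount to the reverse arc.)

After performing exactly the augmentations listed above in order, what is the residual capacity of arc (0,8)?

Residual capacity of (0,8): 12

after path 1 (7→3→8, push 13): res(0,8)=25
after path 2 (7→4→2→5→1→10→8, push 4): res(0,8)=25
after path 3 (7→4→8, push 7): res(0,8)=25
after path 4 (7→4→1→5→0→8, push 4): res(0,8)=21
after path 5 (7→4→1→9→0→8, push 3): res(0,8)=18
after path 6 (7→4→2→5→0→8, push 6): res(0,8)=12
after path 7 (7→10→2→5→3→8, push 1): res(0,8)=12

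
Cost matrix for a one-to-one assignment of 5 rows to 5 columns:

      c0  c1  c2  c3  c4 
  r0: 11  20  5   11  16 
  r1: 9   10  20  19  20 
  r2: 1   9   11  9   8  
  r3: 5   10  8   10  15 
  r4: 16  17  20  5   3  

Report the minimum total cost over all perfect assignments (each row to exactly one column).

Minimum assignment cost: 29

optimal assignment: row0→col2 (cost 5), row1→col1 (cost 10), row2→col0 (cost 1), row3→col3 (cost 10), row4→col4 (cost 3)
total = 5 + 10 + 1 + 10 + 3 = 29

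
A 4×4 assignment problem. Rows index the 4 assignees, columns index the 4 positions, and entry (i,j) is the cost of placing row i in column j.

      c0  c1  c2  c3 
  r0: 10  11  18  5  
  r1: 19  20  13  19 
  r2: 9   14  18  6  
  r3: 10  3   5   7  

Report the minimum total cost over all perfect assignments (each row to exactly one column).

optimal assignment: row0→col3 (cost 5), row1→col2 (cost 13), row2→col0 (cost 9), row3→col1 (cost 3)
total = 5 + 13 + 9 + 3 = 30

Minimum assignment cost: 30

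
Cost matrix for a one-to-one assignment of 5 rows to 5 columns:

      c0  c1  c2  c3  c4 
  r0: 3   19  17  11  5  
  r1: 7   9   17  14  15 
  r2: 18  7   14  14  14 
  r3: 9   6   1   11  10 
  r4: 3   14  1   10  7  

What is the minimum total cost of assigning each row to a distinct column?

one of 2 optimal assignments: row0→col4 (cost 5), row1→col0 (cost 7), row2→col1 (cost 7), row3→col2 (cost 1), row4→col3 (cost 10)
total = 5 + 7 + 7 + 1 + 10 = 30

Minimum assignment cost: 30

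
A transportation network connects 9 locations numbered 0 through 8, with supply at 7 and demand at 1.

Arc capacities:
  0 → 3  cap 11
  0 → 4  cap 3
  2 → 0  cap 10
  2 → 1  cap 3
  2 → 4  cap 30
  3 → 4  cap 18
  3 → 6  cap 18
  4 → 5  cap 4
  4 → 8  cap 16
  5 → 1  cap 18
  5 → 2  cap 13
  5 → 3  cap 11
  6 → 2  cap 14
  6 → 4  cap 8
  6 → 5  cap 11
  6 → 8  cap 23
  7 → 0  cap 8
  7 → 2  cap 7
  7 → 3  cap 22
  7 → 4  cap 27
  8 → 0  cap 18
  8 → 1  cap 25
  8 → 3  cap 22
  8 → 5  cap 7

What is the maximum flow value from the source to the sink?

augment #1: 7→2→1 bottleneck 3, total now 3
augment #2: 7→4→5→1 bottleneck 4, total now 7
augment #3: 7→4→8→1 bottleneck 16, total now 23
augment #4: 7→3→6→5→1 bottleneck 11, total now 34
augment #5: 7→3→6→8→1 bottleneck 7, total now 41

Maximum flow value: 41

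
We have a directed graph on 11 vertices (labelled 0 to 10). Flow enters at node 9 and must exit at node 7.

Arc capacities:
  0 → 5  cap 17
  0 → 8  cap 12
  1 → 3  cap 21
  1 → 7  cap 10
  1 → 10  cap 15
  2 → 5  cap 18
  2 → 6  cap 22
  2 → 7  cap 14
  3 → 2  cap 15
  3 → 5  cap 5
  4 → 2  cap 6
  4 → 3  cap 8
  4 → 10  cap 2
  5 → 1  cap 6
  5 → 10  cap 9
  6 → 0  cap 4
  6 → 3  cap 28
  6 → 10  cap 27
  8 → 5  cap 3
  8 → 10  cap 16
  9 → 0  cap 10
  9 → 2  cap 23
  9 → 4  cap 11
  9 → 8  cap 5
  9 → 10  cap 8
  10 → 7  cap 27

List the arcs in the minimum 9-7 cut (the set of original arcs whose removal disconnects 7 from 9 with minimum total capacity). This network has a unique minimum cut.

augment #1: 9→2→7 push 14
augment #2: 9→10→7 push 8
augment #3: 9→4→10→7 push 2
augment #4: 9→8→10→7 push 5
augment #5: 9→0→5→1→7 push 6
augment #6: 9→0→5→10→7 push 4
augment #7: 9→2→5→10→7 push 5
augment #8: 9→2→6→10→7 push 3
max flow = 47; residual-reachable set from 9 gives S-side
cut edges (S→T): {(2,7), (5,1), (10,7)} total cap 47

Min-cut arcs: {(2,7), (5,1), (10,7)} (total capacity 47)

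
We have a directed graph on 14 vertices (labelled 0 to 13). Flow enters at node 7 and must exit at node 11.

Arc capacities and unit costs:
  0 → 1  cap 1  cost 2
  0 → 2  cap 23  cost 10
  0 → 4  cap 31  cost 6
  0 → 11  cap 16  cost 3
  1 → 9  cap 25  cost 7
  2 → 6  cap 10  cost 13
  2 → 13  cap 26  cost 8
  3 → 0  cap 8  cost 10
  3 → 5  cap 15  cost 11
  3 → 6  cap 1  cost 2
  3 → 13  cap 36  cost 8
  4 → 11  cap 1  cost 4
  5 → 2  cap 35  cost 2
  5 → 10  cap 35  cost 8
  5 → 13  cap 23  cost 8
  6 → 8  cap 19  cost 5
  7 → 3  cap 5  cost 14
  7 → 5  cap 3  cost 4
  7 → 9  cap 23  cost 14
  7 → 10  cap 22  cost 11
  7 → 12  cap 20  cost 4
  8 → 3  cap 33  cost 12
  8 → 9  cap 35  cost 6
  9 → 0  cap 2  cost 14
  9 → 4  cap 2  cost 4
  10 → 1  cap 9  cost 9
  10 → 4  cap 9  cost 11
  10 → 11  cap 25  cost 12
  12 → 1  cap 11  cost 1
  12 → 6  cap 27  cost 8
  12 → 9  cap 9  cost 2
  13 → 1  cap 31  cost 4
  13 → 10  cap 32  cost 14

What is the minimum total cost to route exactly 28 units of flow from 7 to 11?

shortest-cost path #1: 7→12→9→4→11 push 1 @ unit cost 14 (adds 14)
shortest-cost path #2: 7→10→11 push 22 @ unit cost 23 (adds 506)
shortest-cost path #3: 7→12→9→0→11 push 2 @ unit cost 23 (adds 46)
shortest-cost path #4: 7→5→10→11 push 3 @ unit cost 24 (adds 72)
total cost = 638

Minimum cost for 28 units: 638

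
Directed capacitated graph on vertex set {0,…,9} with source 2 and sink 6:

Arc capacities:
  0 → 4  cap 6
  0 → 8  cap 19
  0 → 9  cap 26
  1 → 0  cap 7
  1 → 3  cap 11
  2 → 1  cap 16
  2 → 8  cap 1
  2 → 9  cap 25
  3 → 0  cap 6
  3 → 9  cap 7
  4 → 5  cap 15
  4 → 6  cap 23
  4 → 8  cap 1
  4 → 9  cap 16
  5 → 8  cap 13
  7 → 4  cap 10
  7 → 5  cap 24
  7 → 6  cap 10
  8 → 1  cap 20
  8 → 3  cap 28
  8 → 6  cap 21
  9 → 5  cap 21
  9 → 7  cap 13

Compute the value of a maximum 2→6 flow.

augment #1: 2→8→6 bottleneck 1, total now 1
augment #2: 2→9→7→6 bottleneck 10, total now 11
augment #3: 2→1→0→4→6 bottleneck 6, total now 17
augment #4: 2→1→0→8→6 bottleneck 1, total now 18
augment #5: 2→9→5→8→6 bottleneck 13, total now 31
augment #6: 2→9→7→4→6 bottleneck 2, total now 33
augment #7: 2→1→3→0→8→6 bottleneck 6, total now 39
augment #8: 2→1→3→9→7→4→6 bottleneck 1, total now 40

Maximum flow value: 40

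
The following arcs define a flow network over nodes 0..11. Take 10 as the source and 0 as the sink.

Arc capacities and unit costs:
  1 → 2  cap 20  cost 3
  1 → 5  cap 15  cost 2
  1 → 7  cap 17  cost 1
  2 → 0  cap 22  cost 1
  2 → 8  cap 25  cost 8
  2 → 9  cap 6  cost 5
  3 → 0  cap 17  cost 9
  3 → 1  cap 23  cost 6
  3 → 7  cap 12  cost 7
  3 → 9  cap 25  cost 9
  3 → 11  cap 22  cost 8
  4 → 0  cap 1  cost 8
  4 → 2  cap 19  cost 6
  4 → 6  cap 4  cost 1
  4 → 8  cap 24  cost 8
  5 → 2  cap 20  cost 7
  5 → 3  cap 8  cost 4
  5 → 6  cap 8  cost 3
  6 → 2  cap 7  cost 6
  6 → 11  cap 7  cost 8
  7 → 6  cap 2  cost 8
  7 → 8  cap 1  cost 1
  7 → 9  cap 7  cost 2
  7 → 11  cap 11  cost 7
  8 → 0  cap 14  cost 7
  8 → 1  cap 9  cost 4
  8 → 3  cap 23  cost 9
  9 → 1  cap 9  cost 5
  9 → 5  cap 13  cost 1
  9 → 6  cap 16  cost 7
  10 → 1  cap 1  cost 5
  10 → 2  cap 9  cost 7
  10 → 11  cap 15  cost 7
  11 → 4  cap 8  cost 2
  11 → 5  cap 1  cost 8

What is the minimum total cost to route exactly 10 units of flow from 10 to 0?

shortest-cost path #1: 10→2→0 push 9 @ unit cost 8 (adds 72)
shortest-cost path #2: 10→1→2→0 push 1 @ unit cost 9 (adds 9)
total cost = 81

Minimum cost for 10 units: 81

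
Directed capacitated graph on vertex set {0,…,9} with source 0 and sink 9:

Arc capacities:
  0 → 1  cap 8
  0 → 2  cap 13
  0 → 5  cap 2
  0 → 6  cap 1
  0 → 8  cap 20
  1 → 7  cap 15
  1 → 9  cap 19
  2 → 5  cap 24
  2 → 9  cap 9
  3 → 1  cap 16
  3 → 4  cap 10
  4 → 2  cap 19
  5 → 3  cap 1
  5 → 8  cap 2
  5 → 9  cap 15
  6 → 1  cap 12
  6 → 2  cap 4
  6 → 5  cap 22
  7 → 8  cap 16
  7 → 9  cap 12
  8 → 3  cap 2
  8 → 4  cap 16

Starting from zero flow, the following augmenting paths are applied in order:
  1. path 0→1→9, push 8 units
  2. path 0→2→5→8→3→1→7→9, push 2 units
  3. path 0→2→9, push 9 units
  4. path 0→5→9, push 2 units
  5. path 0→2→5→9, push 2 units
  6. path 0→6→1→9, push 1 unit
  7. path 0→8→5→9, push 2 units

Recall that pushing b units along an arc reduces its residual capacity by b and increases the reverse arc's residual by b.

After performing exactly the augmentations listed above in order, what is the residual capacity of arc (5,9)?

after path 1 (0→1→9, push 8): res(5,9)=15
after path 2 (0→2→5→8→3→1→7→9, push 2): res(5,9)=15
after path 3 (0→2→9, push 9): res(5,9)=15
after path 4 (0→5→9, push 2): res(5,9)=13
after path 5 (0→2→5→9, push 2): res(5,9)=11
after path 6 (0→6→1→9, push 1): res(5,9)=11
after path 7 (0→8→5→9, push 2): res(5,9)=9

Residual capacity of (5,9): 9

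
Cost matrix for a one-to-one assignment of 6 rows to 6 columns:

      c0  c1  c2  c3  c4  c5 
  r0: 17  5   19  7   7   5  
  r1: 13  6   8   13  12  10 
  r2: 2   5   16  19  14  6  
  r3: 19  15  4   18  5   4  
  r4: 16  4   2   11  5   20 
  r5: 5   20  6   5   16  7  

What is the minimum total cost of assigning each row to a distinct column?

optimal assignment: row0→col5 (cost 5), row1→col1 (cost 6), row2→col0 (cost 2), row3→col4 (cost 5), row4→col2 (cost 2), row5→col3 (cost 5)
total = 5 + 6 + 2 + 5 + 2 + 5 = 25

Minimum assignment cost: 25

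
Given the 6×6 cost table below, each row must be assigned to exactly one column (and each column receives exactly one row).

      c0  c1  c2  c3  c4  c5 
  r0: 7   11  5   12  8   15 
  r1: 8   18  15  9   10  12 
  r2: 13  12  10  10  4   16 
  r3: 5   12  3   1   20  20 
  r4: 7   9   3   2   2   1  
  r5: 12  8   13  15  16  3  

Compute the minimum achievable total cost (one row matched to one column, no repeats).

optimal assignment: row0→col2 (cost 5), row1→col0 (cost 8), row2→col4 (cost 4), row3→col3 (cost 1), row4→col5 (cost 1), row5→col1 (cost 8)
total = 5 + 8 + 4 + 1 + 1 + 8 = 27

Minimum assignment cost: 27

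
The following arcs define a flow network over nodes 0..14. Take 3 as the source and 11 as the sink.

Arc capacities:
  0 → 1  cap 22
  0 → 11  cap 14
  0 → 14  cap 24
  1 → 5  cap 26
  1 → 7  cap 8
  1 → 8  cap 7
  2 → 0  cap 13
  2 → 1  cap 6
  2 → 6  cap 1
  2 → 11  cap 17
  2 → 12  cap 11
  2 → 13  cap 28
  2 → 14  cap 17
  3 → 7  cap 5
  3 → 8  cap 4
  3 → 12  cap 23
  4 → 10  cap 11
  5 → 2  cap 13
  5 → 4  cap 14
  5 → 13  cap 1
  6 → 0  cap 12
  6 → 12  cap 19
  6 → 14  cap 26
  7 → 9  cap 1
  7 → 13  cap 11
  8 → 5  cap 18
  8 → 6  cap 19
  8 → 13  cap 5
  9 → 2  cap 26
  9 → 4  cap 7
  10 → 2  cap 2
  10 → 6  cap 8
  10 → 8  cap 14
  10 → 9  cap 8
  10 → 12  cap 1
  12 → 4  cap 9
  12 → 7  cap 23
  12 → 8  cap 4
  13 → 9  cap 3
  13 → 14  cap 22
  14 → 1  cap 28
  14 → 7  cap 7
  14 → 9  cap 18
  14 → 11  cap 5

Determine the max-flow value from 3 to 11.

augment #1: 3→7→9→2→11 bottleneck 1, total now 1
augment #2: 3→7→13→14→11 bottleneck 4, total now 5
augment #3: 3→8→5→2→11 bottleneck 4, total now 9
augment #4: 3→12→4→10→2→11 bottleneck 2, total now 11
augment #5: 3→12→7→13→14→11 bottleneck 1, total now 12
augment #6: 3→12→8→5→2→11 bottleneck 4, total now 16
augment #7: 3→12→4→10→6→0→11 bottleneck 7, total now 23
augment #8: 3→12→7→13→9→2→11 bottleneck 3, total now 26
augment #9: 3→12→7→13→14→9→2→11 bottleneck 3, total now 29

Maximum flow value: 29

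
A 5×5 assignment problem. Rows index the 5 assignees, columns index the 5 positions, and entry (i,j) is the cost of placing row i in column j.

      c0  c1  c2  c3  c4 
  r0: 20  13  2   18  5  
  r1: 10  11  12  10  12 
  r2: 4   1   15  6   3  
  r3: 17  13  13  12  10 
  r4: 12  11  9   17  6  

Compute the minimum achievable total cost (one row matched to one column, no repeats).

Minimum assignment cost: 31

optimal assignment: row0→col2 (cost 2), row1→col0 (cost 10), row2→col1 (cost 1), row3→col3 (cost 12), row4→col4 (cost 6)
total = 2 + 10 + 1 + 12 + 6 = 31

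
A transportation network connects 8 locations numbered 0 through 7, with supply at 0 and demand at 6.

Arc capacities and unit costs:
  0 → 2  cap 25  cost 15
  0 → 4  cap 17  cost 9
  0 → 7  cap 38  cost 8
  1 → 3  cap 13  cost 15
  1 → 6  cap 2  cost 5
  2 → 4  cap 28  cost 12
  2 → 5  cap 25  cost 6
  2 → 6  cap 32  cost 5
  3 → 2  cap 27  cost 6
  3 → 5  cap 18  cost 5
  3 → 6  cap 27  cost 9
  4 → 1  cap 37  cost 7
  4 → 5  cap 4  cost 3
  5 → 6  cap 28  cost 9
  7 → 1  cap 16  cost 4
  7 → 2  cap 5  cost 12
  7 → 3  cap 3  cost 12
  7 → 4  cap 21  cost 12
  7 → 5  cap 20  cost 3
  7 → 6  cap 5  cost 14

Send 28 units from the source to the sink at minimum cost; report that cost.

shortest-cost path #1: 0→7→1→6 push 2 @ unit cost 17 (adds 34)
shortest-cost path #2: 0→2→6 push 25 @ unit cost 20 (adds 500)
shortest-cost path #3: 0→7→5→6 push 1 @ unit cost 20 (adds 20)
total cost = 554

Minimum cost for 28 units: 554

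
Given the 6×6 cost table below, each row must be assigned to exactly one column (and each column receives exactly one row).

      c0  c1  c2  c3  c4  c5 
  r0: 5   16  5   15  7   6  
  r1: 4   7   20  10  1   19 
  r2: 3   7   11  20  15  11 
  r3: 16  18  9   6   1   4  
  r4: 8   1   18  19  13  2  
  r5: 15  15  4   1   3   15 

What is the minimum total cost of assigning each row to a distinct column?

optimal assignment: row0→col2 (cost 5), row1→col4 (cost 1), row2→col0 (cost 3), row3→col5 (cost 4), row4→col1 (cost 1), row5→col3 (cost 1)
total = 5 + 1 + 3 + 4 + 1 + 1 = 15

Minimum assignment cost: 15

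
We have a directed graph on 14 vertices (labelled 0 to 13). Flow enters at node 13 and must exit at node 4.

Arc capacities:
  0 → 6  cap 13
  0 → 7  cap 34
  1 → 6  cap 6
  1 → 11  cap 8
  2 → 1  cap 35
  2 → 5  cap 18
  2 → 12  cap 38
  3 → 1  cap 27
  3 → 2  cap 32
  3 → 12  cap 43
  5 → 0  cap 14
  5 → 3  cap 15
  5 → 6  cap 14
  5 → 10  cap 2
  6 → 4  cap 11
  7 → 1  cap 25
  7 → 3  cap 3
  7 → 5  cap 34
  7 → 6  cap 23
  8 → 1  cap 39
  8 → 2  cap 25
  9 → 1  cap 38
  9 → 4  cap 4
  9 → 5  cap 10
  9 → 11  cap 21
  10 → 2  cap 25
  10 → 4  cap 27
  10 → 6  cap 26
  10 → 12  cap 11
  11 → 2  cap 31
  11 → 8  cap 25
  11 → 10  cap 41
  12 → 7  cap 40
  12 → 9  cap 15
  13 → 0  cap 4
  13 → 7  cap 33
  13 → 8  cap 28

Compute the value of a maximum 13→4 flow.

augment #1: 13→0→6→4 bottleneck 4, total now 4
augment #2: 13→7→6→4 bottleneck 7, total now 11
augment #3: 13→7→5→10→4 bottleneck 2, total now 13
augment #4: 13→7→1→11→10→4 bottleneck 8, total now 21
augment #5: 13→7→3→12→9→4 bottleneck 3, total now 24
augment #6: 13→8→2→12→9→4 bottleneck 1, total now 25
augment #7: 13→8→2→12→9→11→10→4 bottleneck 11, total now 36

Maximum flow value: 36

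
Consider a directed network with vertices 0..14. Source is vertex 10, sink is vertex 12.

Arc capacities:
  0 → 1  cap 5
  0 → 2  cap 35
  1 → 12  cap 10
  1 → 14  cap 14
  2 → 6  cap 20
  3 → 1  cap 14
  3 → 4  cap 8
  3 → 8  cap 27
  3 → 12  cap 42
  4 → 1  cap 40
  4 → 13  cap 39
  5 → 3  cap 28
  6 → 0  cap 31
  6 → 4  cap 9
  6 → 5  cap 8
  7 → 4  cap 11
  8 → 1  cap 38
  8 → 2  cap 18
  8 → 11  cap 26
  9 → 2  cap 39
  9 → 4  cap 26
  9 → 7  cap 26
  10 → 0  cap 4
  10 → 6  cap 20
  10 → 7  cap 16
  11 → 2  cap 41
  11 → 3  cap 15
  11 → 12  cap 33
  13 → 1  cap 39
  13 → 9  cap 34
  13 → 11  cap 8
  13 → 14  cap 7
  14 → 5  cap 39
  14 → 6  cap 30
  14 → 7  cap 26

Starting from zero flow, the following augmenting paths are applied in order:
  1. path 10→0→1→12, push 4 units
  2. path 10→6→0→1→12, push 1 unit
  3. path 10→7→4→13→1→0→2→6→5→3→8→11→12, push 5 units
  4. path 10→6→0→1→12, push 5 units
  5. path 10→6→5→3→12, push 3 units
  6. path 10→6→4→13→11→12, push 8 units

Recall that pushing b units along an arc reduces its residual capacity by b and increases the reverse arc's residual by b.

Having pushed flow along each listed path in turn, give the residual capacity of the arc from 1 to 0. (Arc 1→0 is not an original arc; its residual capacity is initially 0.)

Residual capacity of (1,0): 5

after path 1 (10→0→1→12, push 4): res(1,0)=4
after path 2 (10→6→0→1→12, push 1): res(1,0)=5
after path 3 (10→7→4→13→1→0→2→6→5→3→8→11→12, push 5): res(1,0)=0
after path 4 (10→6→0→1→12, push 5): res(1,0)=5
after path 5 (10→6→5→3→12, push 3): res(1,0)=5
after path 6 (10→6→4→13→11→12, push 8): res(1,0)=5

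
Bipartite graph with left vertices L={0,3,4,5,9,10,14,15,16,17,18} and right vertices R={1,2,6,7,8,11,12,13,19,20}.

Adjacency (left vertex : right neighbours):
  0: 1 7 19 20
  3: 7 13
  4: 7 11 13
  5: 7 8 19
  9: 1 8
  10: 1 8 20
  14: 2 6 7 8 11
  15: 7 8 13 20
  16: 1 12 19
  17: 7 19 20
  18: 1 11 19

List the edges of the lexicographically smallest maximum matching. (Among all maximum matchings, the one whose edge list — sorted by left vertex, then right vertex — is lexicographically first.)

|M| = 9 (so the lex-smallest maximum matching has 9 edges)
process left vertices in ascending order; for each, take the smallest-labelled available neighbour that still permits 9 edges overall, or leave it unmatched if none does
lex-smallest matching: {0-1, 3-7, 4-11, 5-8, 10-20, 14-2, 15-13, 16-12, 17-19}

Lex-smallest maximum matching: {(0,1), (3,7), (4,11), (5,8), (10,20), (14,2), (15,13), (16,12), (17,19)}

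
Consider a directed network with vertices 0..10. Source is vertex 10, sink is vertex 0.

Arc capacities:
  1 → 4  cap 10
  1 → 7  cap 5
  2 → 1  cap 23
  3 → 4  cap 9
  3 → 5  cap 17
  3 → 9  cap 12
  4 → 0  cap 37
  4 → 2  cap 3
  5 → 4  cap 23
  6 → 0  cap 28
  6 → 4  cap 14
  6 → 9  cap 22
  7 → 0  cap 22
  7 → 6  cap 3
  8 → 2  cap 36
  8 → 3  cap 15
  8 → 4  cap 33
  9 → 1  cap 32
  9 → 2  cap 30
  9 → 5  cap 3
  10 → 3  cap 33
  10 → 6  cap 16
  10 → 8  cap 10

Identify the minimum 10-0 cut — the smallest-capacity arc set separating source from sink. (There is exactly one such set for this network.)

augment #1: 10→6→0 push 16
augment #2: 10→3→4→0 push 9
augment #3: 10→8→4→0 push 10
augment #4: 10→3→5→4→0 push 17
augment #5: 10→3→9→1→4→0 push 1
augment #6: 10→3→9→1→7→0 push 5
max flow = 58; residual-reachable set from 10 gives S-side
cut edges (S→T): {(1,7), (4,0), (10,6)} total cap 58

Min-cut arcs: {(1,7), (4,0), (10,6)} (total capacity 58)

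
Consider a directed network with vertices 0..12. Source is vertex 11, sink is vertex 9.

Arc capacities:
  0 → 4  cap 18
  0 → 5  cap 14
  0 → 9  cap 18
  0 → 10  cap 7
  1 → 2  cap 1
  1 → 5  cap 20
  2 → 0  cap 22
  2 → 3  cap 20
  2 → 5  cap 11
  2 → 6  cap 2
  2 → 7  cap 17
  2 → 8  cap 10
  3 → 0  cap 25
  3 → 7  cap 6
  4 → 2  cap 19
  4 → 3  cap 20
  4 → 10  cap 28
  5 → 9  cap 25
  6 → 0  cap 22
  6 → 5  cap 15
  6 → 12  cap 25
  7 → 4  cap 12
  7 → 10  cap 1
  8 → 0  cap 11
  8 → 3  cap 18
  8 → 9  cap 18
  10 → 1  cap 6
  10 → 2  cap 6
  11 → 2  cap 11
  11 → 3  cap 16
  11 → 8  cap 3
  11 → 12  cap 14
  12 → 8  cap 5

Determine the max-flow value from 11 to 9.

augment #1: 11→8→9 bottleneck 3, total now 3
augment #2: 11→2→0→9 bottleneck 11, total now 14
augment #3: 11→3→0→9 bottleneck 7, total now 21
augment #4: 11→12→8→9 bottleneck 5, total now 26
augment #5: 11→3→0→5→9 bottleneck 9, total now 35

Maximum flow value: 35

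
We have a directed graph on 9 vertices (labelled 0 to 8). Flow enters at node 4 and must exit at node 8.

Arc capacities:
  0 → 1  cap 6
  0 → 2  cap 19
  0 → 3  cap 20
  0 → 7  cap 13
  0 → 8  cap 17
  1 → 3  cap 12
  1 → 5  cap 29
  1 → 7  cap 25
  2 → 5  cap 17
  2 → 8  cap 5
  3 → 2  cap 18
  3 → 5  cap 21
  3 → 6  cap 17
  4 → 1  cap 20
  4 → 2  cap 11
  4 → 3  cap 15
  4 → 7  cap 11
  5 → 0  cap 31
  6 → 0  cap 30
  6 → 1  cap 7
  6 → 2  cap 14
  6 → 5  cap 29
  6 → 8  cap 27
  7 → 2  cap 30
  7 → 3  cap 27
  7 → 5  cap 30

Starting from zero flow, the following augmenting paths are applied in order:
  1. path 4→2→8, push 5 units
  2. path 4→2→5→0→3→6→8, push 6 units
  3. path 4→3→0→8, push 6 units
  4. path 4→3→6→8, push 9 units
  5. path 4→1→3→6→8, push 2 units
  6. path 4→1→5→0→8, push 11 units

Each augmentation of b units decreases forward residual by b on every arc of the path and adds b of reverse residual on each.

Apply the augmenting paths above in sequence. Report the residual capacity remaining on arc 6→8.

after path 1 (4→2→8, push 5): res(6,8)=27
after path 2 (4→2→5→0→3→6→8, push 6): res(6,8)=21
after path 3 (4→3→0→8, push 6): res(6,8)=21
after path 4 (4→3→6→8, push 9): res(6,8)=12
after path 5 (4→1→3→6→8, push 2): res(6,8)=10
after path 6 (4→1→5→0→8, push 11): res(6,8)=10

Residual capacity of (6,8): 10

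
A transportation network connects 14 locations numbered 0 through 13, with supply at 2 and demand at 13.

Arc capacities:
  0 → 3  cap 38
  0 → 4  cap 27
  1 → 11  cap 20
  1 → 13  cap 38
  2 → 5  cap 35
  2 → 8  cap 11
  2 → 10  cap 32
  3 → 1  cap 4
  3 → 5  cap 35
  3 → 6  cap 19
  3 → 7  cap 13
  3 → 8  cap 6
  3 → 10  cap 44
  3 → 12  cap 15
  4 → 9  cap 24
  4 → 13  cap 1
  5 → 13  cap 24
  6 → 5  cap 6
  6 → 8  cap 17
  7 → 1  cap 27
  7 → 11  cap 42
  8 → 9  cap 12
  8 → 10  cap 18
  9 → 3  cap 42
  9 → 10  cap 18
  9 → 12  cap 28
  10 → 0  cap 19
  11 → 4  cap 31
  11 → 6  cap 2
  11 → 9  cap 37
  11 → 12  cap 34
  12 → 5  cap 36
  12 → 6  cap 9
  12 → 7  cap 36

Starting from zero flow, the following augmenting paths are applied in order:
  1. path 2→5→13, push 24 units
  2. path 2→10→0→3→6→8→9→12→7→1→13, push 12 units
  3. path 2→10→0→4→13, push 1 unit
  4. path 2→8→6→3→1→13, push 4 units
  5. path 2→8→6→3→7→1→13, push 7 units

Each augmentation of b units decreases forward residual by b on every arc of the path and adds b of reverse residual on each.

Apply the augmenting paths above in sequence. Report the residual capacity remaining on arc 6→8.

Residual capacity of (6,8): 16

after path 1 (2→5→13, push 24): res(6,8)=17
after path 2 (2→10→0→3→6→8→9→12→7→1→13, push 12): res(6,8)=5
after path 3 (2→10→0→4→13, push 1): res(6,8)=5
after path 4 (2→8→6→3→1→13, push 4): res(6,8)=9
after path 5 (2→8→6→3→7→1→13, push 7): res(6,8)=16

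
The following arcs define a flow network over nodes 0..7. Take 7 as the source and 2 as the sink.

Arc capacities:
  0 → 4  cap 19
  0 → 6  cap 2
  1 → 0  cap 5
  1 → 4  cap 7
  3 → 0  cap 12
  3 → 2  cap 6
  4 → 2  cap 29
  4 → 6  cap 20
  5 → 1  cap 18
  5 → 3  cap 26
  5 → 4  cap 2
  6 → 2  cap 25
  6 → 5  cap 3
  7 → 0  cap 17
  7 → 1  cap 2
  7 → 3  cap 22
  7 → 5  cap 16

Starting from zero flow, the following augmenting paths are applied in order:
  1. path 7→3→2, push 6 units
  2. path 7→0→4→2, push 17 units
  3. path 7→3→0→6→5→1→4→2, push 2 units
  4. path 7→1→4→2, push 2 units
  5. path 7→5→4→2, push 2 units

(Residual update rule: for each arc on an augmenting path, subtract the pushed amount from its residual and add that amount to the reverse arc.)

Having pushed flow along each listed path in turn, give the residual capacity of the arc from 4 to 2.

Residual capacity of (4,2): 6

after path 1 (7→3→2, push 6): res(4,2)=29
after path 2 (7→0→4→2, push 17): res(4,2)=12
after path 3 (7→3→0→6→5→1→4→2, push 2): res(4,2)=10
after path 4 (7→1→4→2, push 2): res(4,2)=8
after path 5 (7→5→4→2, push 2): res(4,2)=6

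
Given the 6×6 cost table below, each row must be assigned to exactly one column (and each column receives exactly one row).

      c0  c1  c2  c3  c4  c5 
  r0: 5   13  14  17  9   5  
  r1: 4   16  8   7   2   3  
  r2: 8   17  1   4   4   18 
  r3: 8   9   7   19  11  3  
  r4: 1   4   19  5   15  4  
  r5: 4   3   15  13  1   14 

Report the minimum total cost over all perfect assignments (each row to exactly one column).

Minimum assignment cost: 19

optimal assignment: row0→col0 (cost 5), row1→col4 (cost 2), row2→col2 (cost 1), row3→col5 (cost 3), row4→col3 (cost 5), row5→col1 (cost 3)
total = 5 + 2 + 1 + 3 + 5 + 3 = 19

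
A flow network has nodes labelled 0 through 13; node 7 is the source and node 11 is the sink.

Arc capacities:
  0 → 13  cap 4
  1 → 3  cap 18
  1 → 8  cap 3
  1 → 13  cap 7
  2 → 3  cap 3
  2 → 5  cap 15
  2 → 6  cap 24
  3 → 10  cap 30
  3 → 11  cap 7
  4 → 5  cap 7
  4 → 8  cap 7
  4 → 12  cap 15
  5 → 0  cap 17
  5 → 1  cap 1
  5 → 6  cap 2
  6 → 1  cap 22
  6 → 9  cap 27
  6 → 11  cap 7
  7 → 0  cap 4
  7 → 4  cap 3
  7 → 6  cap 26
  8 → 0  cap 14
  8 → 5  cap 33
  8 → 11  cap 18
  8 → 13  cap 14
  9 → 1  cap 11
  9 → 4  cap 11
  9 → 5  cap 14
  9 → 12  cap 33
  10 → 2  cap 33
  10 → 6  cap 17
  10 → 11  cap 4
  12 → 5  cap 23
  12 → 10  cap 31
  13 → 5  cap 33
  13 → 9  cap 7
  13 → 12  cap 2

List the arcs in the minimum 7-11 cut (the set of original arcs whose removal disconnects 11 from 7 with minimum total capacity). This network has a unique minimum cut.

Min-cut arcs: {(1,8), (3,11), (4,8), (6,11), (10,11)} (total capacity 28)

augment #1: 7→6→11 push 7
augment #2: 7→4→8→11 push 3
augment #3: 7→6→1→3→11 push 7
augment #4: 7→6→1→8→11 push 3
augment #5: 7→0→13→12→10→11 push 2
augment #6: 7→6→1→3→10→11 push 2
augment #7: 7→6→9→4→8→11 push 4
max flow = 28; residual-reachable set from 7 gives S-side
cut edges (S→T): {(1,8), (3,11), (4,8), (6,11), (10,11)} total cap 28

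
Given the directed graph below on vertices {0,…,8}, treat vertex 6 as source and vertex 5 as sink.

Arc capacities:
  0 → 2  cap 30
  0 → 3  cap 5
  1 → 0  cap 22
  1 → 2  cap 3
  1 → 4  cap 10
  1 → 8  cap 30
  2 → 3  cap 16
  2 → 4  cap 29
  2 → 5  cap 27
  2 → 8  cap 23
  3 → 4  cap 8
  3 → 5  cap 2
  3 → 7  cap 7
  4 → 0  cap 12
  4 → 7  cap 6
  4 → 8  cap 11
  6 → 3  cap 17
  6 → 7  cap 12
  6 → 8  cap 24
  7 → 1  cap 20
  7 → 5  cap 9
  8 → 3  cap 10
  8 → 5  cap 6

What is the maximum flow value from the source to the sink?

augment #1: 6→3→5 bottleneck 2, total now 2
augment #2: 6→7→5 bottleneck 9, total now 11
augment #3: 6→8→5 bottleneck 6, total now 17
augment #4: 6→7→1→2→5 bottleneck 3, total now 20
augment #5: 6→3→4→0→2→5 bottleneck 8, total now 28
augment #6: 6→3→7→1→0→2→5 bottleneck 7, total now 35

Maximum flow value: 35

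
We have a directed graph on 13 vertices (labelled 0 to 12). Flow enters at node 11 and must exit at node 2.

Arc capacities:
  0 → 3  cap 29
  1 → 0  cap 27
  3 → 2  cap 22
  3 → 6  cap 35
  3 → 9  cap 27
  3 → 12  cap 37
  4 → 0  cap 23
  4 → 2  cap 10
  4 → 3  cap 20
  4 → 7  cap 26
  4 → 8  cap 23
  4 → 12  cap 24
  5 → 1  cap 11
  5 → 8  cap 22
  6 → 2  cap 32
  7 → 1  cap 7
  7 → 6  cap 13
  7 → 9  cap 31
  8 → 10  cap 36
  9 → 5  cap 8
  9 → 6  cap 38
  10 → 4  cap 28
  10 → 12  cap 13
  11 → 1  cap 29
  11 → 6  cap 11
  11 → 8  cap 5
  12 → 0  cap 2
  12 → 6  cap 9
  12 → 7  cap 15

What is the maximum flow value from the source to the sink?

Maximum flow value: 43

augment #1: 11→6→2 bottleneck 11, total now 11
augment #2: 11→1→0→3→2 bottleneck 22, total now 33
augment #3: 11→8→10→4→2 bottleneck 5, total now 38
augment #4: 11→1→0→3→6→2 bottleneck 5, total now 43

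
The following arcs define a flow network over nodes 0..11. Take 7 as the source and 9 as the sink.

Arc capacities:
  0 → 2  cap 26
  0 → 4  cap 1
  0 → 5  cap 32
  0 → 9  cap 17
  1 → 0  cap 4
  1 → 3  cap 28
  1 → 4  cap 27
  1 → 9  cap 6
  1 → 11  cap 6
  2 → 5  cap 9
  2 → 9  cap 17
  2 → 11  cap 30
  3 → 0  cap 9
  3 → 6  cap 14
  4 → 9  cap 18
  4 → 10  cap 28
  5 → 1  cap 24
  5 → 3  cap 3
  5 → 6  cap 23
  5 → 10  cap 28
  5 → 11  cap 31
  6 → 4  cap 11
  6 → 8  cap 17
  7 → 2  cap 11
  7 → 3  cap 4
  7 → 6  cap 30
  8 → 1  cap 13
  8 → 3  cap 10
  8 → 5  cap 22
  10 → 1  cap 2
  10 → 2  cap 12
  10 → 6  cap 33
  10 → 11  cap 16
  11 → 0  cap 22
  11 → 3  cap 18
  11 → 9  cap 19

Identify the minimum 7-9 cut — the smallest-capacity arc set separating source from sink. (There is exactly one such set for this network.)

Min-cut arcs: {(6,4), (6,8), (7,2), (7,3)} (total capacity 43)

augment #1: 7→2→9 push 11
augment #2: 7→3→0→9 push 4
augment #3: 7→6→4→9 push 11
augment #4: 7→6→8→1→9 push 6
augment #5: 7→6→8→1→0→9 push 4
augment #6: 7→6→8→1→4→9 push 3
augment #7: 7→6→8→3→0→9 push 4
max flow = 43; residual-reachable set from 7 gives S-side
cut edges (S→T): {(6,4), (6,8), (7,2), (7,3)} total cap 43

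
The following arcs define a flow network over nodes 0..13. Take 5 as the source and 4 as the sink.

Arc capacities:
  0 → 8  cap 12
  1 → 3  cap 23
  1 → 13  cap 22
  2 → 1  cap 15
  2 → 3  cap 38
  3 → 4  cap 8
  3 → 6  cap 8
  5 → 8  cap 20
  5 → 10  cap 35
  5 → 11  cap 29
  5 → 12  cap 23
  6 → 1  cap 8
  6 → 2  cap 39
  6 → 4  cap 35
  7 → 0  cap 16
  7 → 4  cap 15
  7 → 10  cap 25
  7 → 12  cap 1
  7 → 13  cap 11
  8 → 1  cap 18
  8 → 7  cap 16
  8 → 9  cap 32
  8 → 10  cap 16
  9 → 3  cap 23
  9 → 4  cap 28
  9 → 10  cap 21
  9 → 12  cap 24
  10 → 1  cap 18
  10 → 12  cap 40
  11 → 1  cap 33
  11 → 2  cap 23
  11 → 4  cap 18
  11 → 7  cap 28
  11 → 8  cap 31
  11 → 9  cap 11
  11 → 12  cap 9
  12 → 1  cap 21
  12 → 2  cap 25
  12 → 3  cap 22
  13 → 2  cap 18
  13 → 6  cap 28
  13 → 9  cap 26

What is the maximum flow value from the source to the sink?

Maximum flow value: 87

augment #1: 5→11→4 bottleneck 18, total now 18
augment #2: 5→8→7→4 bottleneck 15, total now 33
augment #3: 5→8→9→4 bottleneck 5, total now 38
augment #4: 5→11→9→4 bottleneck 11, total now 49
augment #5: 5→12→3→4 bottleneck 8, total now 57
augment #6: 5→12→3→6→4 bottleneck 8, total now 65
augment #7: 5→10→1→13→6→4 bottleneck 18, total now 83
augment #8: 5→12→1→13→6→4 bottleneck 4, total now 87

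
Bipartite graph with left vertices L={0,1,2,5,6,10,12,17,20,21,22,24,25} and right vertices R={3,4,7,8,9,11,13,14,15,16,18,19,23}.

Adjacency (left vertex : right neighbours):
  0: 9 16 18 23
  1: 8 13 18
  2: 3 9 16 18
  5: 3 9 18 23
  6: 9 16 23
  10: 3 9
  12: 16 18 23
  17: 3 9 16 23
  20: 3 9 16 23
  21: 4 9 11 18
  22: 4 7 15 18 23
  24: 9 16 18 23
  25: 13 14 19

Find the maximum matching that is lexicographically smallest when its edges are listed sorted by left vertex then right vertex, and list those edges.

|M| = 9 (so the lex-smallest maximum matching has 9 edges)
process left vertices in ascending order; for each, take the smallest-labelled available neighbour that still permits 9 edges overall, or leave it unmatched if none does
lex-smallest matching: {0-9, 1-8, 2-3, 5-18, 6-16, 12-23, 21-4, 22-7, 25-13}

Lex-smallest maximum matching: {(0,9), (1,8), (2,3), (5,18), (6,16), (12,23), (21,4), (22,7), (25,13)}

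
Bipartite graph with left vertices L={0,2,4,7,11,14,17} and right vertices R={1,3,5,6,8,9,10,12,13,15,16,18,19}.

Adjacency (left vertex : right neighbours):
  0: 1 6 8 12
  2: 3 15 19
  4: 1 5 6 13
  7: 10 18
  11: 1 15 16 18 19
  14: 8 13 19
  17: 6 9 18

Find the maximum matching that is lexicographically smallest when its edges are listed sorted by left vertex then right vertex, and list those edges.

Lex-smallest maximum matching: {(0,1), (2,3), (4,5), (7,10), (11,15), (14,8), (17,6)}

|M| = 7 (so the lex-smallest maximum matching has 7 edges)
process left vertices in ascending order; for each, take the smallest-labelled available neighbour that still permits 7 edges overall, or leave it unmatched if none does
lex-smallest matching: {0-1, 2-3, 4-5, 7-10, 11-15, 14-8, 17-6}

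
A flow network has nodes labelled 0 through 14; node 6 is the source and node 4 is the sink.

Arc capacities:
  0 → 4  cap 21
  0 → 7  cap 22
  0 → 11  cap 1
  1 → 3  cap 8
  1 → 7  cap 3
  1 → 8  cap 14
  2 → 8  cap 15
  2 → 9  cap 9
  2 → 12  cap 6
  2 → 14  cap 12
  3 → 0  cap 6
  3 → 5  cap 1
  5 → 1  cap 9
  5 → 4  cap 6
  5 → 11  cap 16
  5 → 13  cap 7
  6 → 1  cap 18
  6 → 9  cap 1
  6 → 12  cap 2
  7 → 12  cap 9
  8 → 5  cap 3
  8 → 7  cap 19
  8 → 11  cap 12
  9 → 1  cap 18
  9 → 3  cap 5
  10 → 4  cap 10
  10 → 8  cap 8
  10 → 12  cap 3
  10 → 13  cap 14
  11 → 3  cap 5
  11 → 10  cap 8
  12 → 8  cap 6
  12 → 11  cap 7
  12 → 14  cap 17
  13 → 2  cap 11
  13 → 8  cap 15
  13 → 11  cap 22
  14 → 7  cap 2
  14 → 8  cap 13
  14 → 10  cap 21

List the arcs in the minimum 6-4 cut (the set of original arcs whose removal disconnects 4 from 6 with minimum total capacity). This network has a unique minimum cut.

augment #1: 6→1→3→0→4 push 6
augment #2: 6→1→3→5→4 push 1
augment #3: 6→1→8→5→4 push 3
augment #4: 6→12→11→10→4 push 2
augment #5: 6→1→8→11→10→4 push 6
augment #6: 6→1→7→12→14→10→4 push 2
max flow = 20; residual-reachable set from 6 gives S-side
cut edges (S→T): {(3,0), (3,5), (8,5), (10,4)} total cap 20

Min-cut arcs: {(3,0), (3,5), (8,5), (10,4)} (total capacity 20)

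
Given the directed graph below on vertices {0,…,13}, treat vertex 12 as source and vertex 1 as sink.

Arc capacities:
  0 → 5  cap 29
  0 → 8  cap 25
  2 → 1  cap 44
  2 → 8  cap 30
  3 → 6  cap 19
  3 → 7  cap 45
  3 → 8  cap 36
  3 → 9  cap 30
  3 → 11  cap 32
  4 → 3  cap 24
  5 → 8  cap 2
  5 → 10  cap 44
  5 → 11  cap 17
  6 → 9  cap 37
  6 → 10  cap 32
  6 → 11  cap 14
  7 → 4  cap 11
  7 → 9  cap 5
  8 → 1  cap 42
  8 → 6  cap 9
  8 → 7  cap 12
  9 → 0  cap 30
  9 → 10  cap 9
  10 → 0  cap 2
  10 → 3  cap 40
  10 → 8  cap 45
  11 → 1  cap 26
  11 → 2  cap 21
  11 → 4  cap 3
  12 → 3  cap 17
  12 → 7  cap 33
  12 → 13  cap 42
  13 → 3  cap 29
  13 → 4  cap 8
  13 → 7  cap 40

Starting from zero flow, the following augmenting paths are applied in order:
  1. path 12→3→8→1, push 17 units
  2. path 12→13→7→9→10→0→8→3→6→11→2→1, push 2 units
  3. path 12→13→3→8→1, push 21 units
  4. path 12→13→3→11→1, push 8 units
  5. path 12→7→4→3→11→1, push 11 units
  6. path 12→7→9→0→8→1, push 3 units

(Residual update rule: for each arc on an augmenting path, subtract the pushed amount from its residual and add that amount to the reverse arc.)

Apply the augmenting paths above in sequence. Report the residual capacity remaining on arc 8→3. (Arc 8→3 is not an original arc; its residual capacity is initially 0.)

Residual capacity of (8,3): 36

after path 1 (12→3→8→1, push 17): res(8,3)=17
after path 2 (12→13→7→9→10→0→8→3→6→11→2→1, push 2): res(8,3)=15
after path 3 (12→13→3→8→1, push 21): res(8,3)=36
after path 4 (12→13→3→11→1, push 8): res(8,3)=36
after path 5 (12→7→4→3→11→1, push 11): res(8,3)=36
after path 6 (12→7→9→0→8→1, push 3): res(8,3)=36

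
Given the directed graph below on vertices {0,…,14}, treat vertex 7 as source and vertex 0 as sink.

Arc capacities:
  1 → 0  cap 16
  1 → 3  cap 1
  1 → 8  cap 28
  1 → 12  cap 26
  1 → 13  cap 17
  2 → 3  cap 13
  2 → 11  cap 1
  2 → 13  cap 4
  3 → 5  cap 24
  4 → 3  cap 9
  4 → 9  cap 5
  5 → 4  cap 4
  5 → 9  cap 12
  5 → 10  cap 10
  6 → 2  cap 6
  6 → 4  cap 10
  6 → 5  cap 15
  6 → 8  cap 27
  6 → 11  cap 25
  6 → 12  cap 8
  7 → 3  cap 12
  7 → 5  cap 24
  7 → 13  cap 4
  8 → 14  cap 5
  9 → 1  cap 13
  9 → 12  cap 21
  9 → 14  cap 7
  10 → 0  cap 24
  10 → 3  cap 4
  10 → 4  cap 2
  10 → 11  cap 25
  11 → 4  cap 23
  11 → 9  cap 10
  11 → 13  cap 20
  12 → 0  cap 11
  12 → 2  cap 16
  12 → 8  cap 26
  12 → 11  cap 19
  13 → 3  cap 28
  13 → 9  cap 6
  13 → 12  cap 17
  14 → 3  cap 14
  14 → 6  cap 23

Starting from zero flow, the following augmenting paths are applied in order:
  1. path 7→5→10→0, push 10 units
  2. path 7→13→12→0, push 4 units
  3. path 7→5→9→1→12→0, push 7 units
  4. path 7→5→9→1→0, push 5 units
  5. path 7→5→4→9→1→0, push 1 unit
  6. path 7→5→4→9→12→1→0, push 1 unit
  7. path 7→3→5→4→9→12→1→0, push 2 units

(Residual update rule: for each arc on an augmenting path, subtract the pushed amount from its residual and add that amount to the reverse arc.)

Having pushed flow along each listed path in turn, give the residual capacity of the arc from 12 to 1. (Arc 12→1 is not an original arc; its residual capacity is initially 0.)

Residual capacity of (12,1): 4

after path 1 (7→5→10→0, push 10): res(12,1)=0
after path 2 (7→13→12→0, push 4): res(12,1)=0
after path 3 (7→5→9→1→12→0, push 7): res(12,1)=7
after path 4 (7→5→9→1→0, push 5): res(12,1)=7
after path 5 (7→5→4→9→1→0, push 1): res(12,1)=7
after path 6 (7→5→4→9→12→1→0, push 1): res(12,1)=6
after path 7 (7→3→5→4→9→12→1→0, push 2): res(12,1)=4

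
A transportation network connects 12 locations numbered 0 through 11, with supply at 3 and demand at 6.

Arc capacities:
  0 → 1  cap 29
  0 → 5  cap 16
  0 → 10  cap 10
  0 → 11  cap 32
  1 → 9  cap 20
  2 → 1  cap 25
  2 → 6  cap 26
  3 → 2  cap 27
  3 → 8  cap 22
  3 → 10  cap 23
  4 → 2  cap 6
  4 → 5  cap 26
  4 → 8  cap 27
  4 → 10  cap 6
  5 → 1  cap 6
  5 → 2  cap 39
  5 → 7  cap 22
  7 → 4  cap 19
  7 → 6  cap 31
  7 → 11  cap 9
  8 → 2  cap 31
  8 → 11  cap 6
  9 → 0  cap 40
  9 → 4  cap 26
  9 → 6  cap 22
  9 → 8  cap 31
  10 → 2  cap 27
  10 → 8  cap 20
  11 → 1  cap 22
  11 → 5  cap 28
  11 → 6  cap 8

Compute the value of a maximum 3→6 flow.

augment #1: 3→2→6 bottleneck 26, total now 26
augment #2: 3→8→11→6 bottleneck 6, total now 32
augment #3: 3→2→1→9→6 bottleneck 1, total now 33
augment #4: 3→8→2→1→9→6 bottleneck 16, total now 49
augment #5: 3→10→2→1→9→6 bottleneck 3, total now 52

Maximum flow value: 52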